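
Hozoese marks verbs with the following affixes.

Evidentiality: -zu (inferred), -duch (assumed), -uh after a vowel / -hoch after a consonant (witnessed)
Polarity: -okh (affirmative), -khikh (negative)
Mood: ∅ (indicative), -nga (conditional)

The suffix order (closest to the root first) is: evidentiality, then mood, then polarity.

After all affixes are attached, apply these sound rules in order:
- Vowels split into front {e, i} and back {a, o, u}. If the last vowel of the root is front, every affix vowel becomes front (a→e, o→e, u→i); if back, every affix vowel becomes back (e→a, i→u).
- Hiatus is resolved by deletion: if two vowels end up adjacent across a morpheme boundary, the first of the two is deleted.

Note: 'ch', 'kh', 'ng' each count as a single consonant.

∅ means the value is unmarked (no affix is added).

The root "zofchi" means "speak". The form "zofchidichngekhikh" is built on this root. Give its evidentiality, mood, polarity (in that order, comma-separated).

Segment: zofchi-duch-nga-khikh.
evidentiality: -duch → assumed.
mood: -nga → conditional.
polarity: -khikh → negative.

assumed, conditional, negative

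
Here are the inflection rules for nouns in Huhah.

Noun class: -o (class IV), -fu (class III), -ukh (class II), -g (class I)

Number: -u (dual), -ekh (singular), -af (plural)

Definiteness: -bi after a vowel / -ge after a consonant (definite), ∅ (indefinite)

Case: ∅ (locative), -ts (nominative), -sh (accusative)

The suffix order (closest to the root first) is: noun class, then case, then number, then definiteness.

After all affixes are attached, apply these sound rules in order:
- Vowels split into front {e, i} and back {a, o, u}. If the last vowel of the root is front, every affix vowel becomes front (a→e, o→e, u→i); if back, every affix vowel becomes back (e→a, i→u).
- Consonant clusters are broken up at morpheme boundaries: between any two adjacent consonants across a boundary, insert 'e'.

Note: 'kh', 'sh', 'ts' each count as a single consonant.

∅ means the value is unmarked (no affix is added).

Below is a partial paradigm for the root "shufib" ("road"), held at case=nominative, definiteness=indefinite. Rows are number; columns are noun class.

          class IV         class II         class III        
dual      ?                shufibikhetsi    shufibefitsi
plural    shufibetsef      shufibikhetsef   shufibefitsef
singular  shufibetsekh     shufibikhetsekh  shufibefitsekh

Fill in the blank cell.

Attach noun class class IV -o → shufibo.
Attach case nominative -ts → shufibots.
Attach number dual -u → shufibotsu.
definiteness = indefinite: zero marking, form stays shufibotsu.
Apply vowel harmony: shufibotsu → shufibetsi.
Epenthesis: no change.

shufibetsi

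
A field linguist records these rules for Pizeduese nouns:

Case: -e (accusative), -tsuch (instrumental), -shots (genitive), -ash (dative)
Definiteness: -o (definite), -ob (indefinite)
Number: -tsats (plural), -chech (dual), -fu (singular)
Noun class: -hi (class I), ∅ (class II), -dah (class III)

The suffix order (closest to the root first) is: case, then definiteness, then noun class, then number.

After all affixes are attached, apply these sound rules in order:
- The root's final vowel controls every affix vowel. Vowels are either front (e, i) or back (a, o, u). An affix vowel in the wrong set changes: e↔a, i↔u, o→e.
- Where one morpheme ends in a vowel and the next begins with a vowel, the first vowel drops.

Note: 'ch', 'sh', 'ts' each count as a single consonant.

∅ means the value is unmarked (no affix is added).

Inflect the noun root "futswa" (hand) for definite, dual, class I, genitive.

futswashotsohuchach

Attach case genitive -shots → futswashots.
Attach definiteness definite -o → futswashotso.
Attach noun class class I -hi → futswashotsohi.
Attach number dual -chech → futswashotsohichech.
Apply vowel harmony: futswashotsohichech → futswashotsohuchach.
Vowel deletion: no change.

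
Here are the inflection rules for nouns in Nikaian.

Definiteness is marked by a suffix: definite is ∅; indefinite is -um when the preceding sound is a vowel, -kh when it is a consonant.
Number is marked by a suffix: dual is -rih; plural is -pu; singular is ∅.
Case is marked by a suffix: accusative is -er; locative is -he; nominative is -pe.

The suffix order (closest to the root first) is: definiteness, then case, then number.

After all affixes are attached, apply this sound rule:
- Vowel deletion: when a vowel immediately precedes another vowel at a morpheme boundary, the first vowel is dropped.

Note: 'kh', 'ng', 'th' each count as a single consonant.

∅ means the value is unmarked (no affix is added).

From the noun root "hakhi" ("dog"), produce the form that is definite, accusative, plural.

definiteness = definite: zero marking, form stays hakhi.
Attach case accusative -er → hakhier.
Attach number plural -pu → hakhierpu.
Apply vowel deletion: hakhierpu → hakherpu.

hakherpu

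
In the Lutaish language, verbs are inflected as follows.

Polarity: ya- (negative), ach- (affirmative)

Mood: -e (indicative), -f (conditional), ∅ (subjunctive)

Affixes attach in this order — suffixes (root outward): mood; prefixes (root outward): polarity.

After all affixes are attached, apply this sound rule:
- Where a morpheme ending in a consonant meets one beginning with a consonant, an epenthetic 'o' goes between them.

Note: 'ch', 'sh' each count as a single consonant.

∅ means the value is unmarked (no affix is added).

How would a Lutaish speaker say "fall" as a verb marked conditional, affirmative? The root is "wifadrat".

Attach mood conditional -f → wifadratf.
Attach polarity affirmative ach- → achwifadratf.
Apply epenthesis: achwifadratf → achowifadratof.

achowifadratof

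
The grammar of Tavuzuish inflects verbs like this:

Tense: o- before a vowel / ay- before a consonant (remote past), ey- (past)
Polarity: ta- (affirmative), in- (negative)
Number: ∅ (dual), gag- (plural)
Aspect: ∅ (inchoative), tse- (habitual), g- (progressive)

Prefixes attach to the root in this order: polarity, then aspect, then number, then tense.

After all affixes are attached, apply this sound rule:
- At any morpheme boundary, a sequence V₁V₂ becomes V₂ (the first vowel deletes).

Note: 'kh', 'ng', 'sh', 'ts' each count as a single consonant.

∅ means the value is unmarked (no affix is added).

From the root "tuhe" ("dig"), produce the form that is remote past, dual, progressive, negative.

aygintuhe

Attach polarity negative in- → intuhe.
Attach aspect progressive g- → gintuhe.
number = dual: zero marking, form stays gintuhe.
Attach tense remote past ay- (before consonant 'g') → aygintuhe.
Vowel deletion: no change.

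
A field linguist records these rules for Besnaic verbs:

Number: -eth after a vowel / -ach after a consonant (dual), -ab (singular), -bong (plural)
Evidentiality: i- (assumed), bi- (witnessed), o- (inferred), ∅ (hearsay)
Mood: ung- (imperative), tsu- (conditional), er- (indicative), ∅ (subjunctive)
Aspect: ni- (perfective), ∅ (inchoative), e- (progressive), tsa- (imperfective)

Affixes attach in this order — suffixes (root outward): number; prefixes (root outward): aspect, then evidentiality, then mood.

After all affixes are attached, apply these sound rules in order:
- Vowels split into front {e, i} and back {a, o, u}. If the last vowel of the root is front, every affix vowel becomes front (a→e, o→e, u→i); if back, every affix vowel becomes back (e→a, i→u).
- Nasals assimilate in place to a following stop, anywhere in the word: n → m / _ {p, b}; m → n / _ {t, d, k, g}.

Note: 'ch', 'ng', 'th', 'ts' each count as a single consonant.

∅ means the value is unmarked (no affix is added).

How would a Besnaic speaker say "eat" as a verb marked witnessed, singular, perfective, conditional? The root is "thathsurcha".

tsubunuthathsurchaab

Attach aspect perfective ni- → nithathsurcha.
Attach number singular -ab → nithathsurchaab.
Attach evidentiality witnessed bi- → binithathsurchaab.
Attach mood conditional tsu- → tsubinithathsurchaab.
Apply vowel harmony: tsubinithathsurchaab → tsubunuthathsurchaab.
Nasal assimilation: no change.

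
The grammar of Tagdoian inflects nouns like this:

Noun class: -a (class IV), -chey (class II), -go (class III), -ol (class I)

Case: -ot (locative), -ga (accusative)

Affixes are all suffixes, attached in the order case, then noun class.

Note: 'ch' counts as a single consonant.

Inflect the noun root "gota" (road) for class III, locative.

gotaotgo

Attach case locative -ot → gotaot.
Attach noun class class III -go → gotaotgo.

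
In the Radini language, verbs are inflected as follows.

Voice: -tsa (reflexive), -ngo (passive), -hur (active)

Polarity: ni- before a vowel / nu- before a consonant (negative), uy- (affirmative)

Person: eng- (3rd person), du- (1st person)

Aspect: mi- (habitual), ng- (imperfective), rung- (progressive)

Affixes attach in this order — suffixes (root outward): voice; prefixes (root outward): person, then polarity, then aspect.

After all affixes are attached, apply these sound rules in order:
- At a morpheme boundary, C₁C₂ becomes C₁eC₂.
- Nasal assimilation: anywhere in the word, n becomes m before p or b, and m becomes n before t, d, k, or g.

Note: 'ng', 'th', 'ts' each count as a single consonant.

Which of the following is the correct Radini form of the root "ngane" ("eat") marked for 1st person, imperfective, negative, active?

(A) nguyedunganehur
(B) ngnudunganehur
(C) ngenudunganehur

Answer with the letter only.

C

Attach person 1st person du- → dungane.
Attach polarity negative nu- (before consonant 'd') → nudungane.
Attach voice active -hur → nudunganehur.
Attach aspect imperfective ng- → ngnudunganehur.
Apply epenthesis: ngnudunganehur → ngenudunganehur.
Nasal assimilation: no change.
So the correct form is ngenudunganehur, option (C).
(B) ngnudunganehur is wrong: it fails to apply the sound rule(s).
(A) nguyedunganehur is wrong: it uses affirmative instead of negative for polarity.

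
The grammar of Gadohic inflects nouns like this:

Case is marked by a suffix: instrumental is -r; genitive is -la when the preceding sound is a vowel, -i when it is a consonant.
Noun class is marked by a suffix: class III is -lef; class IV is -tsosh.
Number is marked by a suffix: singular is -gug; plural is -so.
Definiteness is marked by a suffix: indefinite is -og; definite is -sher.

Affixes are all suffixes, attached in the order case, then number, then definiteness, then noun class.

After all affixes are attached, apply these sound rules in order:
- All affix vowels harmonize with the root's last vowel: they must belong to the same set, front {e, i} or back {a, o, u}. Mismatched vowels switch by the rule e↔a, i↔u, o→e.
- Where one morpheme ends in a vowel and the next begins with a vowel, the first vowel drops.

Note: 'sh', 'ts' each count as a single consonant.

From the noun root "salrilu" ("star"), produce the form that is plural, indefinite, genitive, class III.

Attach case genitive -la (after vowel 'u') → salrilula.
Attach number plural -so → salrilulaso.
Attach definiteness indefinite -og → salrilulasoog.
Attach noun class class III -lef → salrilulasooglef.
Apply vowel harmony: salrilulasooglef → salrilulasooglaf.
Apply vowel deletion: salrilulasooglaf → salrilulasoglaf.

salrilulasoglaf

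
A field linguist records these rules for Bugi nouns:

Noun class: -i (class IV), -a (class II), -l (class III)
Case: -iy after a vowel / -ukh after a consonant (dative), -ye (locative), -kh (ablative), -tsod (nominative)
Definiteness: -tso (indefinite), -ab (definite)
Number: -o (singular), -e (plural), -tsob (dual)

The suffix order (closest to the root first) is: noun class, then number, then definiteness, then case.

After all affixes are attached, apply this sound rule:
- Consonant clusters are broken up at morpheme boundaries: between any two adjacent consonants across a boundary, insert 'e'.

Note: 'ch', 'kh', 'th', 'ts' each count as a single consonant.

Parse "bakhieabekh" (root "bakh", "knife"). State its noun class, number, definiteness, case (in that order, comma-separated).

class IV, plural, definite, ablative

Segment: bakh-i-e-ab-kh.
noun class: -i → class IV.
number: -e → plural.
definiteness: -ab → definite.
case: -kh → ablative.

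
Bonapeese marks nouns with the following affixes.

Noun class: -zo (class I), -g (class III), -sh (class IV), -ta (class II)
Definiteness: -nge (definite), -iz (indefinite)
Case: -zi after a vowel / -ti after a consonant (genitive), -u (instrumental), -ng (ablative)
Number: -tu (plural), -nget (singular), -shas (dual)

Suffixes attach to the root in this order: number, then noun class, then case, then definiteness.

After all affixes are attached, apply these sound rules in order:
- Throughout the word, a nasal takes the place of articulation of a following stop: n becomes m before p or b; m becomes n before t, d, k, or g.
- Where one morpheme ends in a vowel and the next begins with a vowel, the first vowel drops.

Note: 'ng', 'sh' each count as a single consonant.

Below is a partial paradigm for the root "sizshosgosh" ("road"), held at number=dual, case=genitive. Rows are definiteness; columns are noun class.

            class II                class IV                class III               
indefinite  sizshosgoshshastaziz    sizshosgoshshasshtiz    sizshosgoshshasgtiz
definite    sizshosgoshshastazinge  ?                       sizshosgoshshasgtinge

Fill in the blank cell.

Attach number dual -shas → sizshosgoshshas.
Attach noun class class IV -sh → sizshosgoshshassh.
Attach case genitive -ti (after consonant 'sh') → sizshosgoshshasshti.
Attach definiteness definite -nge → sizshosgoshshasshtinge.
Nasal assimilation: no change.
Vowel deletion: no change.

sizshosgoshshasshtinge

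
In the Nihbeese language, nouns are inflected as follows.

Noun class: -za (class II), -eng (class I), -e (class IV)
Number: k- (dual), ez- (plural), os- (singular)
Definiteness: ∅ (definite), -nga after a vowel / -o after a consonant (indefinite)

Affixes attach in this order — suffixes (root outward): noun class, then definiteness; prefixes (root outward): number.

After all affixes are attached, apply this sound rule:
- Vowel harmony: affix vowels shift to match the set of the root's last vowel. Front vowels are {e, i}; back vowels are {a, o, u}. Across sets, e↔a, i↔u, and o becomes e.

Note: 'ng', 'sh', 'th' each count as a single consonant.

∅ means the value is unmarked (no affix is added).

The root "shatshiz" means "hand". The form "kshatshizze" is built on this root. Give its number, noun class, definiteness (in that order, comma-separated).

Segment: k-shatshiz-za.
number: k- → dual.
noun class: -za → class II.
definiteness: ∅ → definite.

dual, class II, definite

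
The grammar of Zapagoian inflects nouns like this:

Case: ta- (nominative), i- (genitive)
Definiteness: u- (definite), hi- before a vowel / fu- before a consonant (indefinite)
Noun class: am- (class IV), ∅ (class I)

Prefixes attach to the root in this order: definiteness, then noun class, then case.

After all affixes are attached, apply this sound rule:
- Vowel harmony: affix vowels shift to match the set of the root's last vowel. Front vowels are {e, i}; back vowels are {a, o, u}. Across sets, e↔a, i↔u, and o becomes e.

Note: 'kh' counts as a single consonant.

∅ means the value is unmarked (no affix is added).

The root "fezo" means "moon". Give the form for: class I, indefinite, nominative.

Attach definiteness indefinite fu- (before consonant 'f') → fufezo.
noun class = class I: zero marking, form stays fufezo.
Attach case nominative ta- → tafufezo.
Vowel harmony: no change.

tafufezo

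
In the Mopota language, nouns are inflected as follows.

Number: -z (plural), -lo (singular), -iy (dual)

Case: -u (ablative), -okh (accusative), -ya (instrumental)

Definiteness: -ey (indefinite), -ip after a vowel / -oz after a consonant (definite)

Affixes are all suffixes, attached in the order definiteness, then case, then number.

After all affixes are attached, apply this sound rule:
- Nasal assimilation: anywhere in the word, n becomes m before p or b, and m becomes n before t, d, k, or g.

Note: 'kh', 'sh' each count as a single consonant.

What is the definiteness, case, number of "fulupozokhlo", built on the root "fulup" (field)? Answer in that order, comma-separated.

Segment: fulup-oz-okh-lo.
definiteness: -ip/oz → definite.
case: -okh → accusative.
number: -lo → singular.

definite, accusative, singular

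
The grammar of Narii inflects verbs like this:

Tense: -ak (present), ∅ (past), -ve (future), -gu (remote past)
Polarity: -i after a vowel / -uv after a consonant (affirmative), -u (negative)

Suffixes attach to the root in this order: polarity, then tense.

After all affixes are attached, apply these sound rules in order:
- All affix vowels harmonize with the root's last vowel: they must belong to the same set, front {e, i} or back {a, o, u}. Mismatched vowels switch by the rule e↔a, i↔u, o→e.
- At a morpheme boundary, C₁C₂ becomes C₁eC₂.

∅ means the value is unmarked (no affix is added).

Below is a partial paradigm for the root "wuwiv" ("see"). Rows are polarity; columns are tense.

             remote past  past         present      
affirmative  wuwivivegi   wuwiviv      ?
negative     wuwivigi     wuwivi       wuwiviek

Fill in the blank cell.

wuwivivek

Attach polarity affirmative -uv (after consonant 'v') → wuwivuv.
Attach tense present -ak → wuwivuvak.
Apply vowel harmony: wuwivuvak → wuwivivek.
Epenthesis: no change.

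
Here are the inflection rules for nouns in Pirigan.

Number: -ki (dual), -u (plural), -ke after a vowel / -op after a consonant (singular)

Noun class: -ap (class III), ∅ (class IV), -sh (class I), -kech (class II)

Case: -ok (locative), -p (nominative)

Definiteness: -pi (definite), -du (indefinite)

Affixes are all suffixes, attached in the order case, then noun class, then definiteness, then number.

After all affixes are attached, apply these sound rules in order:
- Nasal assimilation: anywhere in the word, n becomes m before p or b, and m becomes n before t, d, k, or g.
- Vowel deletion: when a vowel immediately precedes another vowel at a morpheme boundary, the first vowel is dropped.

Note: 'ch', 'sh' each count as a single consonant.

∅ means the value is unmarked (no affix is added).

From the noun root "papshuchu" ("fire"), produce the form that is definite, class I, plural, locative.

papshuchokshpu

Attach case locative -ok → papshuchuok.
Attach noun class class I -sh → papshuchuoksh.
Attach definiteness definite -pi → papshuchuokshpi.
Attach number plural -u → papshuchuokshpiu.
Nasal assimilation: no change.
Apply vowel deletion: papshuchuokshpiu → papshuchokshpu.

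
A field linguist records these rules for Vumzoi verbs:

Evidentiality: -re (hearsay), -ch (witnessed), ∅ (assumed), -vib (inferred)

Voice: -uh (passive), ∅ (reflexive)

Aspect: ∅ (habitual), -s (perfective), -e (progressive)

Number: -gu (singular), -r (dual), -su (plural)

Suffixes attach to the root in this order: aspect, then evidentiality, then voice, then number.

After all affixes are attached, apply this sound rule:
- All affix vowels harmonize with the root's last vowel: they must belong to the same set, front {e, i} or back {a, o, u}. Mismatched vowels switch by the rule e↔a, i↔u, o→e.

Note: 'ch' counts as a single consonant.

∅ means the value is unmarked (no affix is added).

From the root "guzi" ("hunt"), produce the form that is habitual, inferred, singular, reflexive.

guzivibgi

aspect = habitual: zero marking, form stays guzi.
Attach evidentiality inferred -vib → guzivib.
voice = reflexive: zero marking, form stays guzivib.
Attach number singular -gu → guzivibgu.
Apply vowel harmony: guzivibgu → guzivibgi.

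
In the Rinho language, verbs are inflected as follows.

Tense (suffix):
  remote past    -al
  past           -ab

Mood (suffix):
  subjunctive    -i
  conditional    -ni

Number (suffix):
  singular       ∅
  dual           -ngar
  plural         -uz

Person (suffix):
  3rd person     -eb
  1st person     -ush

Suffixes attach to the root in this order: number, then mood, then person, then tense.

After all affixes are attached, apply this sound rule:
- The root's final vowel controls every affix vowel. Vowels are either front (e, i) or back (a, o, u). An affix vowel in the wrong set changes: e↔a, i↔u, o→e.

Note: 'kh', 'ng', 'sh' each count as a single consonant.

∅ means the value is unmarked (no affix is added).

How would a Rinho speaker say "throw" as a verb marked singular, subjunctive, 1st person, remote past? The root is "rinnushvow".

rinnushvowuushal

number = singular: zero marking, form stays rinnushvow.
Attach mood subjunctive -i → rinnushvowi.
Attach person 1st person -ush → rinnushvowiush.
Attach tense remote past -al → rinnushvowiushal.
Apply vowel harmony: rinnushvowiushal → rinnushvowuushal.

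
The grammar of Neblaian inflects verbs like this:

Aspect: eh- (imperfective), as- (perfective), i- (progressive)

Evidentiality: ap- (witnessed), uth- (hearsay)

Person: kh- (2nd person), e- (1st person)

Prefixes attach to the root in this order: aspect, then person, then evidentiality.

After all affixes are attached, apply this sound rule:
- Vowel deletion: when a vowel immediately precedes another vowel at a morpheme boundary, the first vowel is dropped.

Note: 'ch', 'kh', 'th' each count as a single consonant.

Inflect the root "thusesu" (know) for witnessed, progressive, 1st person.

apithusesu

Attach aspect progressive i- → ithusesu.
Attach person 1st person e- → eithusesu.
Attach evidentiality witnessed ap- → apeithusesu.
Apply vowel deletion: apeithusesu → apithusesu.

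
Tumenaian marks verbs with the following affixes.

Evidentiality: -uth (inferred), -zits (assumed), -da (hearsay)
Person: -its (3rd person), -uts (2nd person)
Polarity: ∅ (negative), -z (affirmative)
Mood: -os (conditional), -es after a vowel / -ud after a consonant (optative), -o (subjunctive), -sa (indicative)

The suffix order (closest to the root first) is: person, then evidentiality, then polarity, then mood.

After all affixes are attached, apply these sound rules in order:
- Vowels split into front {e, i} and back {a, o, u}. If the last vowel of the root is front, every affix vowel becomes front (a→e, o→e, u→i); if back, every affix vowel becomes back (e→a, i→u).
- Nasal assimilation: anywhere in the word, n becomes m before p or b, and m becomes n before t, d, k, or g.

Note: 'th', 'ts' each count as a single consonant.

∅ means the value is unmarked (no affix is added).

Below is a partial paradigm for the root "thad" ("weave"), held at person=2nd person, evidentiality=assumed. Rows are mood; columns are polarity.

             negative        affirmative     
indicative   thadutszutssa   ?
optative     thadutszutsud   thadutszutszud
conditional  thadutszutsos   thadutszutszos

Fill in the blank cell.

Attach person 2nd person -uts → thaduts.
Attach evidentiality assumed -zits → thadutszits.
Attach polarity affirmative -z → thadutszitsz.
Attach mood indicative -sa → thadutszitszsa.
Apply vowel harmony: thadutszitszsa → thadutszutszsa.
Nasal assimilation: no change.

thadutszutszsa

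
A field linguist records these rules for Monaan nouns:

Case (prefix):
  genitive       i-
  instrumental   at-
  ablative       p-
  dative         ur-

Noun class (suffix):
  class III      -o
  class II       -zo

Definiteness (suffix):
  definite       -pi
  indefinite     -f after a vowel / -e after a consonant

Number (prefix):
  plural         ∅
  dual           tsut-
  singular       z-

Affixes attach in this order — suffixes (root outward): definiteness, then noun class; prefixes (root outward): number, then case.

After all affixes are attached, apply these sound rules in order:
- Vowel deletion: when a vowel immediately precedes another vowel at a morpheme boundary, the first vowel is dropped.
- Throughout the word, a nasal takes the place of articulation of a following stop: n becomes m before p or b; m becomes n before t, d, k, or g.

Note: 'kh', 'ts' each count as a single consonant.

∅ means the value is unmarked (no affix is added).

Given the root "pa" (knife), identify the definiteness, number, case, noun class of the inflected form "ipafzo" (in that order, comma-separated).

indefinite, plural, genitive, class II

Segment: i-pa-f-zo.
definiteness: -f/e → indefinite.
number: ∅ → plural.
case: i- → genitive.
noun class: -zo → class II.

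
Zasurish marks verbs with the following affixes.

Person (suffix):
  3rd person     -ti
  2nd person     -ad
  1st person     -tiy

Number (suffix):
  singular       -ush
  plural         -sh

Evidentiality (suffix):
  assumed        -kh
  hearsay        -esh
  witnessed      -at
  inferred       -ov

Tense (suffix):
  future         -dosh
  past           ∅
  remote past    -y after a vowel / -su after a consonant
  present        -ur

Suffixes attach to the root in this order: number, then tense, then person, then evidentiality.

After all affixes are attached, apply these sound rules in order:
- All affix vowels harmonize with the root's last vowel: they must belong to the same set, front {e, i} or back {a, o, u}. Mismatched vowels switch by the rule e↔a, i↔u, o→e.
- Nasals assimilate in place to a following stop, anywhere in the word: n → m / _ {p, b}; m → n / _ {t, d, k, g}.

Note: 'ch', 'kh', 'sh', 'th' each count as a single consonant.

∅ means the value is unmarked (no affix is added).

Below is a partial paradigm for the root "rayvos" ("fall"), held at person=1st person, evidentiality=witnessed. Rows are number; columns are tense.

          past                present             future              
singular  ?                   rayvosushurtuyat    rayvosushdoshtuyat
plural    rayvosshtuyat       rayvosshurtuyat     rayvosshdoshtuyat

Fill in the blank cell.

Attach number singular -ush → rayvosush.
tense = past: zero marking, form stays rayvosush.
Attach person 1st person -tiy → rayvosushtiy.
Attach evidentiality witnessed -at → rayvosushtiyat.
Apply vowel harmony: rayvosushtiyat → rayvosushtuyat.
Nasal assimilation: no change.

rayvosushtuyat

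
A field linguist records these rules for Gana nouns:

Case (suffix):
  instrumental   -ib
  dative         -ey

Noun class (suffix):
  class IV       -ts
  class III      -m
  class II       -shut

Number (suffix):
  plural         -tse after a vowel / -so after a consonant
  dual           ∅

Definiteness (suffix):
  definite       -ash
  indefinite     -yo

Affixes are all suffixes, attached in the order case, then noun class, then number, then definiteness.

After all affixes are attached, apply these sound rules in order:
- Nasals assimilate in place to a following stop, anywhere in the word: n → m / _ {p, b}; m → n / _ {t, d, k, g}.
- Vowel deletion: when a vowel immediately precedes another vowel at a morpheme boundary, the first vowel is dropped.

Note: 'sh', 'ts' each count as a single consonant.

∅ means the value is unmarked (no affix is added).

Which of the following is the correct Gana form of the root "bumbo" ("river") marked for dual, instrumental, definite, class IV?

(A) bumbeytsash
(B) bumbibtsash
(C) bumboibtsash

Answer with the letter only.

B

Attach case instrumental -ib → bumboib.
Attach noun class class IV -ts → bumboibts.
number = dual: zero marking, form stays bumboibts.
Attach definiteness definite -ash → bumboibtsash.
Nasal assimilation: no change.
Apply vowel deletion: bumboibtsash → bumbibtsash.
So the correct form is bumbibtsash, option (B).
(A) bumbeytsash is wrong: it uses dative instead of instrumental for case.
(C) bumboibtsash is wrong: it fails to apply the sound rule(s).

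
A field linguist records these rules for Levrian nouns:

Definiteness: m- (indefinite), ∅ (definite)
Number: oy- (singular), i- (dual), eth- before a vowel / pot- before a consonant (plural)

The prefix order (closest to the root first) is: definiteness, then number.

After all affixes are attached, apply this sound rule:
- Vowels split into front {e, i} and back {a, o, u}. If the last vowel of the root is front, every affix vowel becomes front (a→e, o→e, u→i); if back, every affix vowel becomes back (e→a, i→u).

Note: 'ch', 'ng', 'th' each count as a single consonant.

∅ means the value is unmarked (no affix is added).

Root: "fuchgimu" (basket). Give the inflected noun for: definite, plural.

definiteness = definite: zero marking, form stays fuchgimu.
Attach number plural pot- (before consonant 'f') → potfuchgimu.
Vowel harmony: no change.

potfuchgimu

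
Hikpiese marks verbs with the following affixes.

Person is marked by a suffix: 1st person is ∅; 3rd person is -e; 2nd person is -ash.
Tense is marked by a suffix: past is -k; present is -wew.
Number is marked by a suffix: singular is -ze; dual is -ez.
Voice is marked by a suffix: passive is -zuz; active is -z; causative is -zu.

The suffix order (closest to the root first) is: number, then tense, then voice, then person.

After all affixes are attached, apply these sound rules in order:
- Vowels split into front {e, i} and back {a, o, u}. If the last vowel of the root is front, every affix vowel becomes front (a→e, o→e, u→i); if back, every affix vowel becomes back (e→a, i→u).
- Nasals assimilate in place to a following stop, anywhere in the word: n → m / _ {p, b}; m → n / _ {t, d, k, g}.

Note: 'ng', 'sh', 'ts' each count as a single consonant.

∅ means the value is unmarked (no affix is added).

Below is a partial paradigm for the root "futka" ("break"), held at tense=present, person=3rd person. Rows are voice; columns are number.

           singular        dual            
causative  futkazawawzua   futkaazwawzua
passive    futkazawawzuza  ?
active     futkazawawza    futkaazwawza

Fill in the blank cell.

futkaazwawzuza

Attach number dual -ez → futkaez.
Attach tense present -wew → futkaezwew.
Attach voice passive -zuz → futkaezwewzuz.
Attach person 3rd person -e → futkaezwewzuze.
Apply vowel harmony: futkaezwewzuze → futkaazwawzuza.
Nasal assimilation: no change.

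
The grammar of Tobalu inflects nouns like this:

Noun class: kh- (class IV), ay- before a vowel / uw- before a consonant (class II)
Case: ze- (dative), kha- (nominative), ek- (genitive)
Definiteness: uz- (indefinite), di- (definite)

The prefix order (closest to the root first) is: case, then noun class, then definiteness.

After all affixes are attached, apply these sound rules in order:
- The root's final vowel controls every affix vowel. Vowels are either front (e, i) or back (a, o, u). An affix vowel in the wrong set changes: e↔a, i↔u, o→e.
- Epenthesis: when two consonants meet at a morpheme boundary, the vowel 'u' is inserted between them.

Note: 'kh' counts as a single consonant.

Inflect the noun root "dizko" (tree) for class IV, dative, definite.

dukhuzadizko

Attach case dative ze- → zedizko.
Attach noun class class IV kh- → khzedizko.
Attach definiteness definite di- → dikhzedizko.
Apply vowel harmony: dikhzedizko → dukhzadizko.
Apply epenthesis: dukhzadizko → dukhuzadizko.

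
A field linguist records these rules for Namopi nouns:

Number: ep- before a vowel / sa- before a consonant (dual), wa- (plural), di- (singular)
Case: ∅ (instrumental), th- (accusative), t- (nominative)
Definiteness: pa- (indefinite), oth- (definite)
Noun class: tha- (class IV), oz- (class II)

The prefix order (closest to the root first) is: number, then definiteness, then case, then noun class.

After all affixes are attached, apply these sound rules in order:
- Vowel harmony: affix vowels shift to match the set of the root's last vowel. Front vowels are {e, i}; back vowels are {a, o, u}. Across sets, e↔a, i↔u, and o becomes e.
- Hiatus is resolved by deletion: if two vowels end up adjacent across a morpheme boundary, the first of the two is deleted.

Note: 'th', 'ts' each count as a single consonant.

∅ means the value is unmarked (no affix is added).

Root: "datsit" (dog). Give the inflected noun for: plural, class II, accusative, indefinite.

Attach number plural wa- → wadatsit.
Attach definiteness indefinite pa- → pawadatsit.
Attach case accusative th- → thpawadatsit.
Attach noun class class II oz- → ozthpawadatsit.
Apply vowel harmony: ozthpawadatsit → ezthpewedatsit.
Vowel deletion: no change.

ezthpewedatsit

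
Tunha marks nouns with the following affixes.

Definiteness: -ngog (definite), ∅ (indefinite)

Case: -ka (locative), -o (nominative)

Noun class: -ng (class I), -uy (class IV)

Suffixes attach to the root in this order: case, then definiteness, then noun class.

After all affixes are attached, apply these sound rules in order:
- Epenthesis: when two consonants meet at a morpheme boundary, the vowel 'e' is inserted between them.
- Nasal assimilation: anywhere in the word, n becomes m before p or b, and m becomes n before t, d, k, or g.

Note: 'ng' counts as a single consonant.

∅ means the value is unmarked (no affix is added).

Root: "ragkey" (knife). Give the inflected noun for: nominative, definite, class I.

ragkeyongogeng

Attach case nominative -o → ragkeyo.
Attach definiteness definite -ngog → ragkeyongog.
Attach noun class class I -ng → ragkeyongogng.
Apply epenthesis: ragkeyongogng → ragkeyongogeng.
Nasal assimilation: no change.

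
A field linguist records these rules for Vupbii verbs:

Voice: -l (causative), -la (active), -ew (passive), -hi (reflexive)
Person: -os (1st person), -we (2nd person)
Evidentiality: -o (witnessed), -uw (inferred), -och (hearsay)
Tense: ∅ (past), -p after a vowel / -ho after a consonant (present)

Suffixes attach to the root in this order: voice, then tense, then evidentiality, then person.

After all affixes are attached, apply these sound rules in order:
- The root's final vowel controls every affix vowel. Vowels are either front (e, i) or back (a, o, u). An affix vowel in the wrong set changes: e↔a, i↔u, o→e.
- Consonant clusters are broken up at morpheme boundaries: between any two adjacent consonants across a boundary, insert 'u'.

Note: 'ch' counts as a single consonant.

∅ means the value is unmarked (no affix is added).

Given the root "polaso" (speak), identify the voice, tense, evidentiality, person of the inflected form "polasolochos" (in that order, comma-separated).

Segment: polaso-l-och-os.
voice: -l → causative.
tense: ∅ → past.
evidentiality: -och → hearsay.
person: -os → 1st person.

causative, past, hearsay, 1st person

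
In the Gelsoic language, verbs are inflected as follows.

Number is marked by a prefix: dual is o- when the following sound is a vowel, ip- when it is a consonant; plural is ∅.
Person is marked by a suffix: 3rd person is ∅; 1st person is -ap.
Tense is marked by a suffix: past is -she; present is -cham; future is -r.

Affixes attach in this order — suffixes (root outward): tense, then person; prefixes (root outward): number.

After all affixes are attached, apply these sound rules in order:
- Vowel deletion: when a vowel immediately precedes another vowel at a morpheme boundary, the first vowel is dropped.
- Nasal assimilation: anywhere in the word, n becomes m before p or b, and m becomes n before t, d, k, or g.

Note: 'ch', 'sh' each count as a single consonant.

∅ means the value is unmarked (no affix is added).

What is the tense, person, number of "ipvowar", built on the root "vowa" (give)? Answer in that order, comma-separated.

Segment: ip-vowa-r.
tense: -r → future.
person: ∅ → 3rd person.
number: o/ip- → dual.

future, 3rd person, dual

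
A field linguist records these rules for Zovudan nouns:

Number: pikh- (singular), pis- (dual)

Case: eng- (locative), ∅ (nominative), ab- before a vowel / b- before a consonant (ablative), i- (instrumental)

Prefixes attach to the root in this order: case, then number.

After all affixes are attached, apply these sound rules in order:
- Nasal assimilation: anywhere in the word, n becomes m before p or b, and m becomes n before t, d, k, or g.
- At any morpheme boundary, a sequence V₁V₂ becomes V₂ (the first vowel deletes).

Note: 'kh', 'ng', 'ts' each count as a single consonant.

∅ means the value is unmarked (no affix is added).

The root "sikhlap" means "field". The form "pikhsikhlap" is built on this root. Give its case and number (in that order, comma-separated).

nominative, singular

Segment: pikh-sikhlap.
case: ∅ → nominative.
number: pikh- → singular.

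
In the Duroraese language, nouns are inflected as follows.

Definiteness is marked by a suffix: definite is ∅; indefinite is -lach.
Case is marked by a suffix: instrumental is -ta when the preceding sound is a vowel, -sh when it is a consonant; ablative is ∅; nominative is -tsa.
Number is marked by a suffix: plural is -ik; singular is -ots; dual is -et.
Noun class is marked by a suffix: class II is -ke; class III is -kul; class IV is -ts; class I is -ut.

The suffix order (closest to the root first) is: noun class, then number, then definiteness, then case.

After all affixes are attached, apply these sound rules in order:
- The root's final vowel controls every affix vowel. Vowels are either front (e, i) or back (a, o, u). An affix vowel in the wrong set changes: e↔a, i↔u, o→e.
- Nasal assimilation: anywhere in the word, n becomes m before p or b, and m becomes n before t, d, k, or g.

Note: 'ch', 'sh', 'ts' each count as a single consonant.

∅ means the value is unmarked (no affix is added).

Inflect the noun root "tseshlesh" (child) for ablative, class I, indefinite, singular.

Attach noun class class I -ut → tseshleshut.
Attach number singular -ots → tseshleshutots.
Attach definiteness indefinite -lach → tseshleshutotslach.
case = ablative: zero marking, form stays tseshleshutotslach.
Apply vowel harmony: tseshleshutotslach → tseshleshitetslech.
Nasal assimilation: no change.

tseshleshitetslech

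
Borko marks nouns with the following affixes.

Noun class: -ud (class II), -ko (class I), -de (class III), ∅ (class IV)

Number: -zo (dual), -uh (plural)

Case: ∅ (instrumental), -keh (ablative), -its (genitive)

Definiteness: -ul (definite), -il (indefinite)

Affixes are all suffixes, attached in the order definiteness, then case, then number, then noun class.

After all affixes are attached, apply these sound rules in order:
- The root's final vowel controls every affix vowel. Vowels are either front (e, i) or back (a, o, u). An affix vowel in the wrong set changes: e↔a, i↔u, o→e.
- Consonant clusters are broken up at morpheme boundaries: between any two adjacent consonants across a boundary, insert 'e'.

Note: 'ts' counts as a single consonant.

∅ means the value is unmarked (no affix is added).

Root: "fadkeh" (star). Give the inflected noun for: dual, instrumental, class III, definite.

Attach definiteness definite -ul → fadkehul.
case = instrumental: zero marking, form stays fadkehul.
Attach number dual -zo → fadkehulzo.
Attach noun class class III -de → fadkehulzode.
Apply vowel harmony: fadkehulzode → fadkehilzede.
Apply epenthesis: fadkehilzede → fadkehilezede.

fadkehilezede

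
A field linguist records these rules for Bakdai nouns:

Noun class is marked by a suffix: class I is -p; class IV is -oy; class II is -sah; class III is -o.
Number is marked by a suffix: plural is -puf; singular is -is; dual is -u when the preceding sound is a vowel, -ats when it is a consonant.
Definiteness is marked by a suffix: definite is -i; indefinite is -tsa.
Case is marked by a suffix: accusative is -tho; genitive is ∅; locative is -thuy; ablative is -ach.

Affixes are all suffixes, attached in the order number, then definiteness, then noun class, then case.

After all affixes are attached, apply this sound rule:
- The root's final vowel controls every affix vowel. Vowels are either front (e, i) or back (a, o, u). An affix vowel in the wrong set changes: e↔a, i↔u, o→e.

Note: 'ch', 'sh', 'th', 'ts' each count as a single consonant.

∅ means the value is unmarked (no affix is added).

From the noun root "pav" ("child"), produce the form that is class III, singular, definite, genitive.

pavusuo

Attach number singular -is → pavis.
Attach definiteness definite -i → pavisi.
Attach noun class class III -o → pavisio.
case = genitive: zero marking, form stays pavisio.
Apply vowel harmony: pavisio → pavusuo.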